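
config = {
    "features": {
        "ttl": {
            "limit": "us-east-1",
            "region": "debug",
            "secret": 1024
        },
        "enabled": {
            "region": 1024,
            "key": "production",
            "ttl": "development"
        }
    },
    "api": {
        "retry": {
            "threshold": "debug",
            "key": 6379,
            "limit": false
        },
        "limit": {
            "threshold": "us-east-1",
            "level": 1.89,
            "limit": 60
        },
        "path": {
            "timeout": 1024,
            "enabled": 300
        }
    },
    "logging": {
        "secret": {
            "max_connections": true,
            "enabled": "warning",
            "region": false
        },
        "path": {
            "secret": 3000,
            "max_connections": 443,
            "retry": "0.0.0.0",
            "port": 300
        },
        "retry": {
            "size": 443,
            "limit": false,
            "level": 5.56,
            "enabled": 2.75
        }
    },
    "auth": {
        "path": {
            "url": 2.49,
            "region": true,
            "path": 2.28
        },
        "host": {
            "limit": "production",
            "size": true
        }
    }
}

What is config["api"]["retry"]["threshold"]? "debug"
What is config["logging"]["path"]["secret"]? 3000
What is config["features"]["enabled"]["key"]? "production"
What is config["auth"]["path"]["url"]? 2.49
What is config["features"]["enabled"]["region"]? 1024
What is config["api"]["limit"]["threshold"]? "us-east-1"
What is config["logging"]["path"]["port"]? 300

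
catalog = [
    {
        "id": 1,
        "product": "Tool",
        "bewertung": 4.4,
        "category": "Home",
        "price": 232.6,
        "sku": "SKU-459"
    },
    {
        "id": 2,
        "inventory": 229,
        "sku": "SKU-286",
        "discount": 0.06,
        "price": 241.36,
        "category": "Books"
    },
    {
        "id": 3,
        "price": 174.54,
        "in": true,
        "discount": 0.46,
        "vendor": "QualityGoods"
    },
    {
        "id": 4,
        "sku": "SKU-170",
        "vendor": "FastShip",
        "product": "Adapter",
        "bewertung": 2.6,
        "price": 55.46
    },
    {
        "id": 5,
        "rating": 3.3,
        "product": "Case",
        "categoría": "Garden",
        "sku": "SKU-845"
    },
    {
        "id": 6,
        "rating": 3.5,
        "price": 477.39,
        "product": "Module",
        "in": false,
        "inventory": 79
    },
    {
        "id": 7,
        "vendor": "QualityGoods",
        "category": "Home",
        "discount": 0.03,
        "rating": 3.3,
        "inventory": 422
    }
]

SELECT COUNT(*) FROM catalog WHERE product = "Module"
1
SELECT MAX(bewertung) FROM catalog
4.4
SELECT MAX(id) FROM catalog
7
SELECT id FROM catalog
[1, 2, 3, 4, 5, 6, 7]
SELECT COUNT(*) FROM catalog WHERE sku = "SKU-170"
1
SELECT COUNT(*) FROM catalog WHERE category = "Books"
1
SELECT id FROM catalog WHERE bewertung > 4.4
[]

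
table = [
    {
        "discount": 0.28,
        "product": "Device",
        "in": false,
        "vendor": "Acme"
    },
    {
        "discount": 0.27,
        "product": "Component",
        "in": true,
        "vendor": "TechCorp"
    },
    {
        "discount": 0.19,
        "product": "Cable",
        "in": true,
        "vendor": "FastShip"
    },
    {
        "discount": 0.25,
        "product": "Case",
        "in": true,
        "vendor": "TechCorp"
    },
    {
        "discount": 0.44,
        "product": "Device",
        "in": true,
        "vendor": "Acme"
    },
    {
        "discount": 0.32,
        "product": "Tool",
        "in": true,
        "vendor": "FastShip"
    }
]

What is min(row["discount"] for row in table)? 0.19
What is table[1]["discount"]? 0.27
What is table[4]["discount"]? 0.44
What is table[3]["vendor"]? "TechCorp"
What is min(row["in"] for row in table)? False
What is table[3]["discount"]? 0.25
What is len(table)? 6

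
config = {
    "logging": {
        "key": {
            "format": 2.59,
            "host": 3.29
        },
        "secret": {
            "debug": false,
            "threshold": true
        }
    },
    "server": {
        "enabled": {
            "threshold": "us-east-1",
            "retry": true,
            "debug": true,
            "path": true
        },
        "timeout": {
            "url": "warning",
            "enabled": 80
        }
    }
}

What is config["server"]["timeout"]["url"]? "warning"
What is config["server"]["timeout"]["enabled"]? 80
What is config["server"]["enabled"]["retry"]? True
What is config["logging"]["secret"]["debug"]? False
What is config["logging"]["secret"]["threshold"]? True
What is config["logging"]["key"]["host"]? 3.29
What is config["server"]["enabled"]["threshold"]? "us-east-1"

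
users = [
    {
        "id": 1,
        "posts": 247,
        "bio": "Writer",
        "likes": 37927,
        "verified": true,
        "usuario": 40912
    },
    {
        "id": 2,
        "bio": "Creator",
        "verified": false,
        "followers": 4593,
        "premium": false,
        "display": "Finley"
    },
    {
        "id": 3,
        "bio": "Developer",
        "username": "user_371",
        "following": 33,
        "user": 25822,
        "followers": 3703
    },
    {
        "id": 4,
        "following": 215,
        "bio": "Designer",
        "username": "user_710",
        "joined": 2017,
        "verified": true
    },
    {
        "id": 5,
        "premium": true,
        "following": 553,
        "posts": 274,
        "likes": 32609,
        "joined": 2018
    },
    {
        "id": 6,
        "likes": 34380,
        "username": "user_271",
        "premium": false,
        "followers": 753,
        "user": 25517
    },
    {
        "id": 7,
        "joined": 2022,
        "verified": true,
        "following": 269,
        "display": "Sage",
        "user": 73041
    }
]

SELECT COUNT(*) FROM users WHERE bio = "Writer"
1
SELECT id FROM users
[1, 2, 3, 4, 5, 6, 7]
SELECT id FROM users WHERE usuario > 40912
[]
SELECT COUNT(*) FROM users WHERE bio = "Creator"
1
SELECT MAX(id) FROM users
7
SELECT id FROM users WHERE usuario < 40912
[]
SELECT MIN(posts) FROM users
247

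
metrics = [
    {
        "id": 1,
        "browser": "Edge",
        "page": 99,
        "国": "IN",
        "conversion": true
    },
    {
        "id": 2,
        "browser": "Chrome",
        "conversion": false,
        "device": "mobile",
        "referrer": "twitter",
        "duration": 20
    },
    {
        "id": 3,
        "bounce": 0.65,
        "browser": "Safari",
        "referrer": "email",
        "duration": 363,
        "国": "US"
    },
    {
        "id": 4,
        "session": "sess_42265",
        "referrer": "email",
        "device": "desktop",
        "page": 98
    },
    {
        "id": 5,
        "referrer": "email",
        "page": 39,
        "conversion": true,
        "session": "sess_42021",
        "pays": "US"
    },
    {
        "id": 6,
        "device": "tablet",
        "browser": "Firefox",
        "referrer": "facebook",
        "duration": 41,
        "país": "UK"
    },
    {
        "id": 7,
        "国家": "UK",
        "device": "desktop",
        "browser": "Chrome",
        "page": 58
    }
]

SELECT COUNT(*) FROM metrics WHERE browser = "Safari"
1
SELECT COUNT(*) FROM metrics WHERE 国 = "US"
1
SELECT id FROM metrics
[1, 2, 3, 4, 5, 6, 7]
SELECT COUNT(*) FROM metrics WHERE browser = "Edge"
1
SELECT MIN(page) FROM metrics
39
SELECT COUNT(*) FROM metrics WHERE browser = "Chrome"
2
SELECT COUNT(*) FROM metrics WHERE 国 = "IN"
1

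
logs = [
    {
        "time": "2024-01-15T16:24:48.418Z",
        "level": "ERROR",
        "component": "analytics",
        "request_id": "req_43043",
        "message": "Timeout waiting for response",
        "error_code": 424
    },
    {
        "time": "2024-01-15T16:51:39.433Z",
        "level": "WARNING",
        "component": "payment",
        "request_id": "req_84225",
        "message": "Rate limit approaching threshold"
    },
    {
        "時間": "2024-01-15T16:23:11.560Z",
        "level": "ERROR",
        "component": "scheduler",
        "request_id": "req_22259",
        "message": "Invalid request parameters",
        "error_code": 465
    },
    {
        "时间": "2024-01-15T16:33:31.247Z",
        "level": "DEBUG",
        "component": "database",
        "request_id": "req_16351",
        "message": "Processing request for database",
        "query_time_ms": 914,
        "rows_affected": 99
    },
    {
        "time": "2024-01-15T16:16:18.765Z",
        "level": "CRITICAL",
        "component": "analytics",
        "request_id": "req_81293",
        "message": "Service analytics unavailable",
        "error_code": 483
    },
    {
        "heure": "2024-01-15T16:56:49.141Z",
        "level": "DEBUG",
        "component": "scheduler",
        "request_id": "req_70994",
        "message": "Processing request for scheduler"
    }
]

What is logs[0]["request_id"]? "req_43043"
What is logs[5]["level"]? "DEBUG"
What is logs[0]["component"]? "analytics"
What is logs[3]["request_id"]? "req_16351"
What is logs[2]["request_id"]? "req_22259"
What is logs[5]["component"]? "scheduler"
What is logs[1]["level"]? "WARNING"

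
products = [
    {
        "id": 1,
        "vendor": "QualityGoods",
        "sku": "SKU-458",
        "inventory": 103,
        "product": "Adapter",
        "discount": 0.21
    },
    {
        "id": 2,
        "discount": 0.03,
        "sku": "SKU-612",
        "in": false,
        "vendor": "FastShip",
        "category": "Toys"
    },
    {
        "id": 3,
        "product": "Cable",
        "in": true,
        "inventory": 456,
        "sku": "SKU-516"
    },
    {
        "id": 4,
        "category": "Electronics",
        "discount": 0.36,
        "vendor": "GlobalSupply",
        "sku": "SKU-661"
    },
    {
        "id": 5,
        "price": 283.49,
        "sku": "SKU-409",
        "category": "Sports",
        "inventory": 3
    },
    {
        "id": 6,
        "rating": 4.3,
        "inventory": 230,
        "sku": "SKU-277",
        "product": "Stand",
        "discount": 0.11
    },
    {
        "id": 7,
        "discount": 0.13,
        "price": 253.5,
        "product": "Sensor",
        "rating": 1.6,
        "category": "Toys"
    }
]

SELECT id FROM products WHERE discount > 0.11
[1, 4, 7]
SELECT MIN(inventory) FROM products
3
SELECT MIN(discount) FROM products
0.03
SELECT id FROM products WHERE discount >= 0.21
[1, 4]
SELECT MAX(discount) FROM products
0.36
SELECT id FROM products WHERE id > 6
[7]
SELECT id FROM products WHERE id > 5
[6, 7]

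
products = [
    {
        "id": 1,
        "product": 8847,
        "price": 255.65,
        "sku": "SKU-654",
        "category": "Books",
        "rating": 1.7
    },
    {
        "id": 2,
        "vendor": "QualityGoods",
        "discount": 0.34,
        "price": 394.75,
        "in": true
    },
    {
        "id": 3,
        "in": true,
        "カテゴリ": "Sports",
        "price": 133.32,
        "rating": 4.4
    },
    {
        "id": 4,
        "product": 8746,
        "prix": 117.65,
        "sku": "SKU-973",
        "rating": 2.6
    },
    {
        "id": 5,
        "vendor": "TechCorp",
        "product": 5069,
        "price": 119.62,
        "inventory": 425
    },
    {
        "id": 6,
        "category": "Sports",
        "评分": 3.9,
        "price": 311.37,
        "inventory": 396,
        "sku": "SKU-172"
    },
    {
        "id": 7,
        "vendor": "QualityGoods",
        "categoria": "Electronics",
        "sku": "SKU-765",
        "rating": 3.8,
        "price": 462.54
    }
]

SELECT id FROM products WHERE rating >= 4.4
[3]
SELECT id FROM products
[1, 2, 3, 4, 5, 6, 7]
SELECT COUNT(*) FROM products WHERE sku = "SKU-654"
1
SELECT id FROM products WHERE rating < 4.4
[1, 4, 7]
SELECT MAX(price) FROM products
462.54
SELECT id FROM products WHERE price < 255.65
[3, 5]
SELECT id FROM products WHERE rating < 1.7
[]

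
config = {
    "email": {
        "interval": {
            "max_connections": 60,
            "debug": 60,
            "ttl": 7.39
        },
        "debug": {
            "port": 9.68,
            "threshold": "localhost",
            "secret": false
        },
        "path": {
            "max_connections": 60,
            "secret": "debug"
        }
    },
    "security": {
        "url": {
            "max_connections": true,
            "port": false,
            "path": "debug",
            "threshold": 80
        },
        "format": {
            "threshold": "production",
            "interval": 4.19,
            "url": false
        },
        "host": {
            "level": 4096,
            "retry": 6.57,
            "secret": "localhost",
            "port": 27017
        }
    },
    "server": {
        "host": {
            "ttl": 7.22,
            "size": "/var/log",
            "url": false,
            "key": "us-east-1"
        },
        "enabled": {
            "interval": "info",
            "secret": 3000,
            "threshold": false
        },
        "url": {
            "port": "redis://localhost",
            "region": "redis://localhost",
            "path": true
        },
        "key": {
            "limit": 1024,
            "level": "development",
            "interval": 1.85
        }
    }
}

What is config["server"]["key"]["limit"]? 1024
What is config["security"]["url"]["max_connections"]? True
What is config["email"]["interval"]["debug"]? 60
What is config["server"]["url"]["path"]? True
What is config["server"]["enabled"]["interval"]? "info"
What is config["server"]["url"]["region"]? "redis://localhost"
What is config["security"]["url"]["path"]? "debug"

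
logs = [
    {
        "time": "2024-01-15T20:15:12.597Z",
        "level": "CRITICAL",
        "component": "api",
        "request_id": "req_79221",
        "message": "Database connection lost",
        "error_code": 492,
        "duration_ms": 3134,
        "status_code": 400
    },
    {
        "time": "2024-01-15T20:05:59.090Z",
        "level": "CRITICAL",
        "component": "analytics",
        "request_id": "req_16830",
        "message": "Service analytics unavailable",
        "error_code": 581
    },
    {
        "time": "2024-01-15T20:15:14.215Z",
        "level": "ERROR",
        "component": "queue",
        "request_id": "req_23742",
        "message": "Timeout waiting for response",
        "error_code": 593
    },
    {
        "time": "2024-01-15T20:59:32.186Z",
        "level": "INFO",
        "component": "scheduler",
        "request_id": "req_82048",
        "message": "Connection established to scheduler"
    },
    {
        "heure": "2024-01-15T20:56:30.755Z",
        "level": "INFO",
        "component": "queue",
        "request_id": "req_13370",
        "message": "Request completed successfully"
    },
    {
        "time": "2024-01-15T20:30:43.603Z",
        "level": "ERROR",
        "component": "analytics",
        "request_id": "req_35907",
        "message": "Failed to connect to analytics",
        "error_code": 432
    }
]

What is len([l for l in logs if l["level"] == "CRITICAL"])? 2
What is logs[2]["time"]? "2024-01-15T20:15:14.215Z"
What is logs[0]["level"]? "CRITICAL"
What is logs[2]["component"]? "queue"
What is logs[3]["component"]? "scheduler"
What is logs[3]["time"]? "2024-01-15T20:59:32.186Z"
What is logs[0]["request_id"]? "req_79221"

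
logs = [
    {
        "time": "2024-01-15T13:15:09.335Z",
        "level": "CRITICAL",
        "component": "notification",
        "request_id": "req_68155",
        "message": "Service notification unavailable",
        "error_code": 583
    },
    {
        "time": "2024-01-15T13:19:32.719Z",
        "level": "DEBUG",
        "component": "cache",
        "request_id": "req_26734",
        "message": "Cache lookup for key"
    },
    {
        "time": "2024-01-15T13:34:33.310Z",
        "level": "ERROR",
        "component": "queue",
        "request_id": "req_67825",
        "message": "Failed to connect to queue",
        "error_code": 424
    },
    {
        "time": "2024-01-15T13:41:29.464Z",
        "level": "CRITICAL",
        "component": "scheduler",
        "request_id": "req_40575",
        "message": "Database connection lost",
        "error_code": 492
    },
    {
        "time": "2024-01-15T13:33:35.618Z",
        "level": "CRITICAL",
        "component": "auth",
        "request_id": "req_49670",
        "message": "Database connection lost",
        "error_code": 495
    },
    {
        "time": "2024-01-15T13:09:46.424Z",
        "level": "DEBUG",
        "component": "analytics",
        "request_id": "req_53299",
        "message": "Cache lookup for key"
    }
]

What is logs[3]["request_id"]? "req_40575"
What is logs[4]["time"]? "2024-01-15T13:33:35.618Z"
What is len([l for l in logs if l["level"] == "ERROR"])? 1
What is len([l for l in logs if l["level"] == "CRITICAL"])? 3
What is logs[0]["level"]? "CRITICAL"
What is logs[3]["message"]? "Database connection lost"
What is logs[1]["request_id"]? "req_26734"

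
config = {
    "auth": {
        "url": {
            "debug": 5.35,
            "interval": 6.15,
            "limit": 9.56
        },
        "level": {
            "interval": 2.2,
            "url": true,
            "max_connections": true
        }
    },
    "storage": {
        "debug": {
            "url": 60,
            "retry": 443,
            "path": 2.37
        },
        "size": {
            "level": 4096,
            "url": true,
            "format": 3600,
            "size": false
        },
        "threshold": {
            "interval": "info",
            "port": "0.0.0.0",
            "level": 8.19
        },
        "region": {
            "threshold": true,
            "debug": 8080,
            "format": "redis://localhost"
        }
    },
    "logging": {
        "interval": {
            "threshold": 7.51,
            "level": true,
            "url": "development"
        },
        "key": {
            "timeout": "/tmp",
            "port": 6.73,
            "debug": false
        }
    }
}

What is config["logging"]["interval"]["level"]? True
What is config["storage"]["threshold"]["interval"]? "info"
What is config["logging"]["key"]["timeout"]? "/tmp"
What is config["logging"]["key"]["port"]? 6.73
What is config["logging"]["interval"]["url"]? "development"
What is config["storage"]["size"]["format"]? 3600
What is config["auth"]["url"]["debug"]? 5.35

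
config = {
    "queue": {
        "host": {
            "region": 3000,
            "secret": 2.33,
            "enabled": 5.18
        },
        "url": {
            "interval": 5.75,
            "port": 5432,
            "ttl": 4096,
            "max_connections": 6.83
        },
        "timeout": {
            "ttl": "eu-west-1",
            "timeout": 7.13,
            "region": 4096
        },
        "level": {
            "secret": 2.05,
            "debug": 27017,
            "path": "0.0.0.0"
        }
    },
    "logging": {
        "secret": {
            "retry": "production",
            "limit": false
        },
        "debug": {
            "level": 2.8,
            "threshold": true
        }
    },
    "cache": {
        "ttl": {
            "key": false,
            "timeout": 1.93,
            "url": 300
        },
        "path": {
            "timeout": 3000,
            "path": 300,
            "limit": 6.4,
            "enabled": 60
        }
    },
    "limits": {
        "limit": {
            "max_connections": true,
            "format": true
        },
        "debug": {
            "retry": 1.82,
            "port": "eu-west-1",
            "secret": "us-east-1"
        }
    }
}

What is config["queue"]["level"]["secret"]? 2.05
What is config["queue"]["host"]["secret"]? 2.33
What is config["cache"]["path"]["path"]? 300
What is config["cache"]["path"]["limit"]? 6.4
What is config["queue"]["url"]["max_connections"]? 6.83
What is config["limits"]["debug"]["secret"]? "us-east-1"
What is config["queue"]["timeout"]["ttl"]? "eu-west-1"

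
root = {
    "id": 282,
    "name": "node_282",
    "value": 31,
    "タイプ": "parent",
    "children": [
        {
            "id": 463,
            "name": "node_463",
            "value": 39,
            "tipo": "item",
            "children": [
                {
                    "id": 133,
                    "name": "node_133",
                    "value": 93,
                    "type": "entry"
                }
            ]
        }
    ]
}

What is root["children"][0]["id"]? 463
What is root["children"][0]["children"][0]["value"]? 93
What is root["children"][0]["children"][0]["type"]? "entry"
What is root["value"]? 31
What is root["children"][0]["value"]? 39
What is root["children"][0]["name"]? "node_463"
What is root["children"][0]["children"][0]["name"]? "node_133"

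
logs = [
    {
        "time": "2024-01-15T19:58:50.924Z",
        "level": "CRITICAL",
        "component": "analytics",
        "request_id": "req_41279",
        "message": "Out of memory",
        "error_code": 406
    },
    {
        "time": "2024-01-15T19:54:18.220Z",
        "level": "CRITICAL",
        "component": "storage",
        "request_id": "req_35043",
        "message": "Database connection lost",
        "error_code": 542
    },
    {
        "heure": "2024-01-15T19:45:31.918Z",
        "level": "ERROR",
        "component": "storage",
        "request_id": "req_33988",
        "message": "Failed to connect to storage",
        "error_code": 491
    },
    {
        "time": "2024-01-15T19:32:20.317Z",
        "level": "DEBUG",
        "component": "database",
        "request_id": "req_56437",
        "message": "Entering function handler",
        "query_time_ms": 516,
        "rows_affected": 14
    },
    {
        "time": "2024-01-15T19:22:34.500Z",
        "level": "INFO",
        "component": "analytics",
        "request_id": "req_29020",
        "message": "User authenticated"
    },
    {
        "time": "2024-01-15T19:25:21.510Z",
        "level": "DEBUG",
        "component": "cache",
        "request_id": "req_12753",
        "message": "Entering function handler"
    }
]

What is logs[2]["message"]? "Failed to connect to storage"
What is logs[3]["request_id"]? "req_56437"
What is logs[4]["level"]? "INFO"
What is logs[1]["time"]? "2024-01-15T19:54:18.220Z"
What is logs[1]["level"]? "CRITICAL"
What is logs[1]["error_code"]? 542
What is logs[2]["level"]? "ERROR"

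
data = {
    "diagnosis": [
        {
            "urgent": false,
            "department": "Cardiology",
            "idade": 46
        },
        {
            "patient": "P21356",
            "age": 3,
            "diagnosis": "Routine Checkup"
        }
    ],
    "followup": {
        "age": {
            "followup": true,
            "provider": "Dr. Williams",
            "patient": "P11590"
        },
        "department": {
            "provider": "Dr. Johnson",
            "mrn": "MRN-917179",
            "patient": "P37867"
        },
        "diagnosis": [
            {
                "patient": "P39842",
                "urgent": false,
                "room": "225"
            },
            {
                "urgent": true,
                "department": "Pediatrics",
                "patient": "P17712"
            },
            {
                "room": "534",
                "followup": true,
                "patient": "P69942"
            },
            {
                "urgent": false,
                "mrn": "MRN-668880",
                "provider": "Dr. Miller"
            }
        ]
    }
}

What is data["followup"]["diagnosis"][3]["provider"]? "Dr. Miller"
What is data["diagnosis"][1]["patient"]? "P21356"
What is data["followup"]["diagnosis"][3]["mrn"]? "MRN-668880"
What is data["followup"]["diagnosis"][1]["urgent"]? True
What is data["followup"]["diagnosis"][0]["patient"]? "P39842"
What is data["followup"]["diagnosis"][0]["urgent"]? False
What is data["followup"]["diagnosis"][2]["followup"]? True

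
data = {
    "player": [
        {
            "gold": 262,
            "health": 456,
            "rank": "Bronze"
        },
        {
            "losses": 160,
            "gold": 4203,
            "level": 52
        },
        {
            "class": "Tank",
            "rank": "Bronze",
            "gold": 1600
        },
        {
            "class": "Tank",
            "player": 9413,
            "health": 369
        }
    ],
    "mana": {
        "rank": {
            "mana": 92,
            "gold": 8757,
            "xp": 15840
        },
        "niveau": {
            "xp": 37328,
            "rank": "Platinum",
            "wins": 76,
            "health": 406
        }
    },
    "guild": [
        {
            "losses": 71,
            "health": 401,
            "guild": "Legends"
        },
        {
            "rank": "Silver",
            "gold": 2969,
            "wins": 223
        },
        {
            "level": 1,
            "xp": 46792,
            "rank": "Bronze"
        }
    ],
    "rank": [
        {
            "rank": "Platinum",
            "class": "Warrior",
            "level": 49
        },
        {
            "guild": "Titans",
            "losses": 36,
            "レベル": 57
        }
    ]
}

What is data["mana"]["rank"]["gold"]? 8757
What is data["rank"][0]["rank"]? "Platinum"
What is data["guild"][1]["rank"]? "Silver"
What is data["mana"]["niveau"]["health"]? 406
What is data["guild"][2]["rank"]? "Bronze"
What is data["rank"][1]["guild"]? "Titans"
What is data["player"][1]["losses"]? 160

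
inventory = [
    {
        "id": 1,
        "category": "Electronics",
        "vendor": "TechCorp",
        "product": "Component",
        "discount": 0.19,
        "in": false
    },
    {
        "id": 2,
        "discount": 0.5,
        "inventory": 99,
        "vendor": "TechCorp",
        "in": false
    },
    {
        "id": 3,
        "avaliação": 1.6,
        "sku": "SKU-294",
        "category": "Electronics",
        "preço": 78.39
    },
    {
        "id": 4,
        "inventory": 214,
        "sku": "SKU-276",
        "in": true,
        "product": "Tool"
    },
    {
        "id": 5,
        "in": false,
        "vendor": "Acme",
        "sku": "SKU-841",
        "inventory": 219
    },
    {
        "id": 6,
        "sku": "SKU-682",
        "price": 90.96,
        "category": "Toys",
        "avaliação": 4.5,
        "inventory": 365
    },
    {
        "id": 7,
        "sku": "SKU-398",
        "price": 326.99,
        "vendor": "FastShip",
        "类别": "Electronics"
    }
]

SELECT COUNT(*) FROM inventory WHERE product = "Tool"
1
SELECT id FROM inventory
[1, 2, 3, 4, 5, 6, 7]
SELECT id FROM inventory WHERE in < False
[]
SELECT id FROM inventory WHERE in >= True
[4]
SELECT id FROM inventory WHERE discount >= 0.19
[1, 2]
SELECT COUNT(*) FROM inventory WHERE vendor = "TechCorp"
2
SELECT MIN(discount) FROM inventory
0.19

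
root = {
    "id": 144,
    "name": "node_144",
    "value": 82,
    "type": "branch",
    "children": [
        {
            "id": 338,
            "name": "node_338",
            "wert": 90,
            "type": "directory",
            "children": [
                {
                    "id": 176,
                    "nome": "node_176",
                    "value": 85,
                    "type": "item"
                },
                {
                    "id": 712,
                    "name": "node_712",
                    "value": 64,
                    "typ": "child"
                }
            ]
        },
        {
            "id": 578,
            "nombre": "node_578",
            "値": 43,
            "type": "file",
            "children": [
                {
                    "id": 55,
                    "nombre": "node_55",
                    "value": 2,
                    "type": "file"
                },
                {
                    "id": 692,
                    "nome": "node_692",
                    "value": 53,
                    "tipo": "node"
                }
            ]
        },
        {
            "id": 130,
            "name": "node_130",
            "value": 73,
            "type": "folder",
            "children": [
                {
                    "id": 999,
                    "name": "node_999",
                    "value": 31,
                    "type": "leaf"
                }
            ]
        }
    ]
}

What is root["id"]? 144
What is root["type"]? "branch"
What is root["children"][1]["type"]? "file"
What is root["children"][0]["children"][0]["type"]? "item"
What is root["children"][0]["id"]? 338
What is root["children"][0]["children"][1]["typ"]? "child"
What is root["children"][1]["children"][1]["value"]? 53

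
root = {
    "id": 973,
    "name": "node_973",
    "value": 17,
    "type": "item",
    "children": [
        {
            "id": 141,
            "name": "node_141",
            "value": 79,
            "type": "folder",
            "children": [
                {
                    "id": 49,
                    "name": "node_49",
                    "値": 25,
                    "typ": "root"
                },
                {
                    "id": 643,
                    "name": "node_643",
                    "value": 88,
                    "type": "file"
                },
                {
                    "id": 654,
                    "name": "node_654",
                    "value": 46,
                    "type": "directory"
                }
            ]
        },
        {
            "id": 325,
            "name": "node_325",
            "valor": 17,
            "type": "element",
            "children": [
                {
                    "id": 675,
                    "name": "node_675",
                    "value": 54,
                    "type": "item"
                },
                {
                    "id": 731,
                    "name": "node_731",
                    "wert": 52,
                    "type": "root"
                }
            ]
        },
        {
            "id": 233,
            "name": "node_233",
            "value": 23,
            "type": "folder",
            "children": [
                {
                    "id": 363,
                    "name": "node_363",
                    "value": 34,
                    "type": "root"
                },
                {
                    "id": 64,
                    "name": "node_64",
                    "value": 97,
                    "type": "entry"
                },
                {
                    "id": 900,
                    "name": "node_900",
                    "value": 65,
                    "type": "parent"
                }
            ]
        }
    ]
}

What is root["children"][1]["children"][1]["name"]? "node_731"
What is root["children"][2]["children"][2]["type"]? "parent"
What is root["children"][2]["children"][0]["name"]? "node_363"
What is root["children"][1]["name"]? "node_325"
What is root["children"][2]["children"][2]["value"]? 65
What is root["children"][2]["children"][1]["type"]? "entry"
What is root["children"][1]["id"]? 325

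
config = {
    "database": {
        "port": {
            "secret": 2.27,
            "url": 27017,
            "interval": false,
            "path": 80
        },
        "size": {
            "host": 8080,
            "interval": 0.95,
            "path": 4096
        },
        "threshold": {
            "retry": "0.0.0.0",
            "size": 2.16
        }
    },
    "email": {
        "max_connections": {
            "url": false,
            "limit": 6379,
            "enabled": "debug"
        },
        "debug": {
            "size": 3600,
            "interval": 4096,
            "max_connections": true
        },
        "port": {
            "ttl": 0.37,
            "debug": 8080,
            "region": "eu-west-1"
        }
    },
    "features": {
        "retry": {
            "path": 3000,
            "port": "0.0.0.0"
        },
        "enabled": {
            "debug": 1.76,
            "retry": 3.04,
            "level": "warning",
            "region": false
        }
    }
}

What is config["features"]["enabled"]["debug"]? 1.76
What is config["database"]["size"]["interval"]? 0.95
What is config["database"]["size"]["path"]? 4096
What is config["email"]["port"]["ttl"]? 0.37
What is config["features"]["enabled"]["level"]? "warning"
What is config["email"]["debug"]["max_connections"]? True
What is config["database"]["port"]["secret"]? 2.27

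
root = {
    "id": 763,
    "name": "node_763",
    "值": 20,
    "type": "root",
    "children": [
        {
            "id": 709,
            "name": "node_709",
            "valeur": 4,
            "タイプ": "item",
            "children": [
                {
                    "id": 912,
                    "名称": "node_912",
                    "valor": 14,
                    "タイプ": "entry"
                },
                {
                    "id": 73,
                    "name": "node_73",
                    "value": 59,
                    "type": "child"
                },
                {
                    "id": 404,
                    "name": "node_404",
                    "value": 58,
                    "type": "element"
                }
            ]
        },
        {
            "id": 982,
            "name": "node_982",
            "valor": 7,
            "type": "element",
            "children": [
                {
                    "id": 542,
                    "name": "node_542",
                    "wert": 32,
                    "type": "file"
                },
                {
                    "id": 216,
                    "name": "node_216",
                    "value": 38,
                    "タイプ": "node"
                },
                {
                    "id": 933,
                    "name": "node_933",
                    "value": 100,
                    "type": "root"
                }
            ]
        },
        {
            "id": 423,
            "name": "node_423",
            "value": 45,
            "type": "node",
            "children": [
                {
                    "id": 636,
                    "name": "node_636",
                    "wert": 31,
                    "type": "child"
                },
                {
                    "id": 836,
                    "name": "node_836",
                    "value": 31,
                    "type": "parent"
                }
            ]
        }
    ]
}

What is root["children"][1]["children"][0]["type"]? "file"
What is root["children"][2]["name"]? "node_423"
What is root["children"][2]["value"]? 45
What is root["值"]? 20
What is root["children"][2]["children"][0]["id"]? 636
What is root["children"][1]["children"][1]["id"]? 216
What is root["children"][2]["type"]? "node"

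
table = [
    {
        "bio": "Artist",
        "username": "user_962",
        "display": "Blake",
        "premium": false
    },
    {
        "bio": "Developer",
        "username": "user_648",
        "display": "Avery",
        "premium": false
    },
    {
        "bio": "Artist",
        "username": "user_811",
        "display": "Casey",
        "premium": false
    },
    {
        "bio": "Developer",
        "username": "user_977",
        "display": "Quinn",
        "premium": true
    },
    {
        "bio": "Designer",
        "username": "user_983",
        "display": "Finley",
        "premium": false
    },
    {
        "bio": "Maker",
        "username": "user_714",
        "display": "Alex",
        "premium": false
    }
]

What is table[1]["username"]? "user_648"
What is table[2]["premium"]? False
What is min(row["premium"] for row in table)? False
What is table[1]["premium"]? False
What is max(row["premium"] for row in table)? True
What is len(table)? 6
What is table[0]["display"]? "Blake"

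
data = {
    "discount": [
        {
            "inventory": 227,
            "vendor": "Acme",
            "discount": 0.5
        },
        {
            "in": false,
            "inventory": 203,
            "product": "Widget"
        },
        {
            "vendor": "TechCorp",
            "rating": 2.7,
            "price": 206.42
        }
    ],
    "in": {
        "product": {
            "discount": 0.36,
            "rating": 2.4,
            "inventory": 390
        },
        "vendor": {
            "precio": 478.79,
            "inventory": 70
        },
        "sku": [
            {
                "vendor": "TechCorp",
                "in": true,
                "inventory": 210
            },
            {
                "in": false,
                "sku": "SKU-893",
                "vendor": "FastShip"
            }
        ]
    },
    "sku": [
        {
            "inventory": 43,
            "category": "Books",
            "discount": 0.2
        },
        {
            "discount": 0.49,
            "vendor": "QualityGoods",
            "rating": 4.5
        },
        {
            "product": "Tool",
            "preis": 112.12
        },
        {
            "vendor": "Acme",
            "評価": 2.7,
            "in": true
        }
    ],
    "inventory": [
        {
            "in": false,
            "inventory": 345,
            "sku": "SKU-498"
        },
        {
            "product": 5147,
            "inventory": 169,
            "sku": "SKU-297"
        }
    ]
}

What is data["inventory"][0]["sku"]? "SKU-498"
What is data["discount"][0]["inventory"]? 227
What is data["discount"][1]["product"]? "Widget"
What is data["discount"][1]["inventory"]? 203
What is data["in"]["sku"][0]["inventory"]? 210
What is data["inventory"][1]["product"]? 5147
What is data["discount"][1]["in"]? False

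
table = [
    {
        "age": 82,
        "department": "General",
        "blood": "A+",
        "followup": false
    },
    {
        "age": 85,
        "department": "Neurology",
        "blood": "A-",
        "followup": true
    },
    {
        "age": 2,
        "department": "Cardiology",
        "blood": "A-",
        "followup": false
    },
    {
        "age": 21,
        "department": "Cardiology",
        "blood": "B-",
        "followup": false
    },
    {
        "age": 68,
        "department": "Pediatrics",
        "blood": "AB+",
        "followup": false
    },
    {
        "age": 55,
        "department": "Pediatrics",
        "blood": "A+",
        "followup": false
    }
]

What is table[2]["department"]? "Cardiology"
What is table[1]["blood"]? "A-"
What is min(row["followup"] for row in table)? False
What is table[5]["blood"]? "A+"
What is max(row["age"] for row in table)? 85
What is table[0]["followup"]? False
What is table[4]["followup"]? False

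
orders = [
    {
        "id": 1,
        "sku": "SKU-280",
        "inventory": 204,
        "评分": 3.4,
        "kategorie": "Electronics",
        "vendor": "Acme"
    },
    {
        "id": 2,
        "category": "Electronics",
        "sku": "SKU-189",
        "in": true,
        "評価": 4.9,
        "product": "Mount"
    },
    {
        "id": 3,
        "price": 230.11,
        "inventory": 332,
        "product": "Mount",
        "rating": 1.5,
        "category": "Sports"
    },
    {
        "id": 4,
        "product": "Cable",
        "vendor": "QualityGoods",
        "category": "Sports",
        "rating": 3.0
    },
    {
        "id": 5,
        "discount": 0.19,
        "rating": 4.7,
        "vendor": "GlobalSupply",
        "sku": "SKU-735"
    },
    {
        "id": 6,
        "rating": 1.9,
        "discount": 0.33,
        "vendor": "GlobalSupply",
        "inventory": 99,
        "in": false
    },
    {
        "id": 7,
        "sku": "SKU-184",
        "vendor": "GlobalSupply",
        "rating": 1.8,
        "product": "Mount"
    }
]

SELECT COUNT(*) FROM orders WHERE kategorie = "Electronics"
1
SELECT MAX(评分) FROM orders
3.4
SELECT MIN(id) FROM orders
1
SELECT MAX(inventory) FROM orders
332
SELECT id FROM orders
[1, 2, 3, 4, 5, 6, 7]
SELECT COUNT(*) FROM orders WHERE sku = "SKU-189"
1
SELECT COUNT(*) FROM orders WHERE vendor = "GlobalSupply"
3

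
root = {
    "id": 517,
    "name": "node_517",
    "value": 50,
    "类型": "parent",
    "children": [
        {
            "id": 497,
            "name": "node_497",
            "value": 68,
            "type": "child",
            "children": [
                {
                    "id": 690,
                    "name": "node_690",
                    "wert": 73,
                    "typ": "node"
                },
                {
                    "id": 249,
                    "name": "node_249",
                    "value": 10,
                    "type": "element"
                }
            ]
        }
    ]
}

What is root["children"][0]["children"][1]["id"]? 249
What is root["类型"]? "parent"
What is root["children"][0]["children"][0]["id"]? 690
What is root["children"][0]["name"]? "node_497"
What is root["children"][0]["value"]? 68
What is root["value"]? 50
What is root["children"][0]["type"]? "child"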